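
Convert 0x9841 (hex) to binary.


Each hex digit → 4 binary bits:
  9 = 1001
  8 = 1000
  4 = 0100
  1 = 0001
Concatenate: 1001 1000 0100 0001
= 1001100001000001


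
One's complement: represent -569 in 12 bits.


Original: 001000111001
Invert all bits:
  bit 0: 0 → 1
  bit 1: 0 → 1
  bit 2: 1 → 0
  bit 3: 0 → 1
  bit 4: 0 → 1
  bit 5: 0 → 1
  bit 6: 1 → 0
  bit 7: 1 → 0
  bit 8: 1 → 0
  bit 9: 0 → 1
  bit 10: 0 → 1
  bit 11: 1 → 0
= 110111000110


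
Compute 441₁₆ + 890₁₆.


Align and add column by column (LSB to MSB, each column mod 16 with carry):
  0441
+ 0890
  ----
  col 0: 1(1) + 0(0) + 0 (carry in) = 1 → 1(1), carry out 0
  col 1: 4(4) + 9(9) + 0 (carry in) = 13 → D(13), carry out 0
  col 2: 4(4) + 8(8) + 0 (carry in) = 12 → C(12), carry out 0
  col 3: 0(0) + 0(0) + 0 (carry in) = 0 → 0(0), carry out 0
Reading digits MSB→LSB: 0CD1
Strip leading zeros: CD1
= 0xCD1


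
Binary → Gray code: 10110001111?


Binary: 10110001111
Gray code: G = B XOR (B >> 1)
B >> 1 = 01011000111
10110001111 XOR 01011000111:
  1 XOR 0 = 1
  0 XOR 1 = 1
  1 XOR 0 = 1
  1 XOR 1 = 0
  0 XOR 1 = 1
  0 XOR 0 = 0
  0 XOR 0 = 0
  1 XOR 0 = 1
  1 XOR 1 = 0
  1 XOR 1 = 0
  1 XOR 1 = 0
= 11101001000


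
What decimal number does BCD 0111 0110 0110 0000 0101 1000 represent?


Each 4-bit group → digit:
  0111 → 7
  0110 → 6
  0110 → 6
  0000 → 0
  0101 → 5
  1000 → 8
= 766058


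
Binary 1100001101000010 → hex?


Group into 4-bit nibbles: 1100001101000010
  1100 = C
  0011 = 3
  0100 = 4
  0010 = 2
= 0xC342


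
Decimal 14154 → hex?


Divide by 16 repeatedly:
14154 ÷ 16 = 884 remainder 10 (A)
884 ÷ 16 = 55 remainder 4 (4)
55 ÷ 16 = 3 remainder 7 (7)
3 ÷ 16 = 0 remainder 3 (3)
Reading remainders bottom-up:
= 0x374A


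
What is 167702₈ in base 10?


Positional values:
Position 0: 2 × 8^0 = 2
Position 1: 0 × 8^1 = 0
Position 2: 7 × 8^2 = 448
Position 3: 7 × 8^3 = 3584
Position 4: 6 × 8^4 = 24576
Position 5: 1 × 8^5 = 32768
Sum = 2 + 0 + 448 + 3584 + 24576 + 32768
= 61378


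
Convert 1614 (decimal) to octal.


Divide by 8 repeatedly:
1614 ÷ 8 = 201 remainder 6
201 ÷ 8 = 25 remainder 1
25 ÷ 8 = 3 remainder 1
3 ÷ 8 = 0 remainder 3
Reading remainders bottom-up:
= 0o3116


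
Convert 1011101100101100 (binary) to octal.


Group into 3-bit groups: 001011101100101100
  001 = 1
  011 = 3
  101 = 5
  100 = 4
  101 = 5
  100 = 4
= 0o135454


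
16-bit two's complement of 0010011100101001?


Original: 0010011100101001
Step 1 - Invert all bits: 1101100011010110
Step 2 - Add 1: 1101100011010110 + 1
= 1101100011010111 (represents -10025)


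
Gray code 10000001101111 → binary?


Gray code: 10000001101111
MSB stays the same: 1
Each subsequent bit = prev_binary XOR current_gray:
  B[1] = 1 XOR 0 = 1
  B[2] = 1 XOR 0 = 1
  B[3] = 1 XOR 0 = 1
  B[4] = 1 XOR 0 = 1
  B[5] = 1 XOR 0 = 1
  B[6] = 1 XOR 0 = 1
  B[7] = 1 XOR 1 = 0
  B[8] = 0 XOR 1 = 1
  B[9] = 1 XOR 0 = 1
  B[10] = 1 XOR 1 = 0
  B[11] = 0 XOR 1 = 1
  B[12] = 1 XOR 1 = 0
  B[13] = 0 XOR 1 = 1
= 11111110110101 (16309 decimal)


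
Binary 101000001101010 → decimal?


Positional values:
Bit 1: 1 × 2^1 = 2
Bit 3: 1 × 2^3 = 8
Bit 5: 1 × 2^5 = 32
Bit 6: 1 × 2^6 = 64
Bit 12: 1 × 2^12 = 4096
Bit 14: 1 × 2^14 = 16384
Sum = 2 + 8 + 32 + 64 + 4096 + 16384
= 20586


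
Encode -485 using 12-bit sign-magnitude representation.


Sign bit: 1 (negative)
Magnitude: 485 = 00111100101
= 100111100101


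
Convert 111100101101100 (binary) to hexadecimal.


Group into 4-bit nibbles: 0111100101101100
  0111 = 7
  1001 = 9
  0110 = 6
  1100 = C
= 0x796C


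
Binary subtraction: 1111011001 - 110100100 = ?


Align and subtract column by column (LSB to MSB, borrowing when needed):
  1111011001
- 0110100100
  ----------
  col 0: (1 - 0 borrow-in) - 0 → 1 - 0 = 1, borrow out 0
  col 1: (0 - 0 borrow-in) - 0 → 0 - 0 = 0, borrow out 0
  col 2: (0 - 0 borrow-in) - 1 → borrow from next column: (0+2) - 1 = 1, borrow out 1
  col 3: (1 - 1 borrow-in) - 0 → 0 - 0 = 0, borrow out 0
  col 4: (1 - 0 borrow-in) - 0 → 1 - 0 = 1, borrow out 0
  col 5: (0 - 0 borrow-in) - 1 → borrow from next column: (0+2) - 1 = 1, borrow out 1
  col 6: (1 - 1 borrow-in) - 0 → 0 - 0 = 0, borrow out 0
  col 7: (1 - 0 borrow-in) - 1 → 1 - 1 = 0, borrow out 0
  col 8: (1 - 0 borrow-in) - 1 → 1 - 1 = 0, borrow out 0
  col 9: (1 - 0 borrow-in) - 0 → 1 - 0 = 1, borrow out 0
Reading bits MSB→LSB: 1000110101
Strip leading zeros: 1000110101
= 1000110101


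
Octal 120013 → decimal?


Positional values:
Position 0: 3 × 8^0 = 3
Position 1: 1 × 8^1 = 8
Position 2: 0 × 8^2 = 0
Position 3: 0 × 8^3 = 0
Position 4: 2 × 8^4 = 8192
Position 5: 1 × 8^5 = 32768
Sum = 3 + 8 + 0 + 0 + 8192 + 32768
= 40971


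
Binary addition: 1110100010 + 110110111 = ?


Align and add column by column (LSB to MSB, carry propagating):
  01110100010
+ 00110110111
  -----------
  col 0: 0 + 1 + 0 (carry in) = 1 → bit 1, carry out 0
  col 1: 1 + 1 + 0 (carry in) = 2 → bit 0, carry out 1
  col 2: 0 + 1 + 1 (carry in) = 2 → bit 0, carry out 1
  col 3: 0 + 0 + 1 (carry in) = 1 → bit 1, carry out 0
  col 4: 0 + 1 + 0 (carry in) = 1 → bit 1, carry out 0
  col 5: 1 + 1 + 0 (carry in) = 2 → bit 0, carry out 1
  col 6: 0 + 0 + 1 (carry in) = 1 → bit 1, carry out 0
  col 7: 1 + 1 + 0 (carry in) = 2 → bit 0, carry out 1
  col 8: 1 + 1 + 1 (carry in) = 3 → bit 1, carry out 1
  col 9: 1 + 0 + 1 (carry in) = 2 → bit 0, carry out 1
  col 10: 0 + 0 + 1 (carry in) = 1 → bit 1, carry out 0
Reading bits MSB→LSB: 10101011001
Strip leading zeros: 10101011001
= 10101011001


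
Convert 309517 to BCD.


Each digit → 4-bit binary:
  3 → 0011
  0 → 0000
  9 → 1001
  5 → 0101
  1 → 0001
  7 → 0111
= 0011 0000 1001 0101 0001 0111


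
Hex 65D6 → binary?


Each hex digit → 4 binary bits:
  6 = 0110
  5 = 0101
  D = 1101
  6 = 0110
Concatenate: 0110 0101 1101 0110
= 0110010111010110


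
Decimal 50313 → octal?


Divide by 8 repeatedly:
50313 ÷ 8 = 6289 remainder 1
6289 ÷ 8 = 786 remainder 1
786 ÷ 8 = 98 remainder 2
98 ÷ 8 = 12 remainder 2
12 ÷ 8 = 1 remainder 4
1 ÷ 8 = 0 remainder 1
Reading remainders bottom-up:
= 0o142211


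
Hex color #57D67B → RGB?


Hex: #57D67B
R = 57₁₆ = 87
G = D6₁₆ = 214
B = 7B₁₆ = 123
= RGB(87, 214, 123)


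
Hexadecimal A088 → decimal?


Positional values:
Position 0: 8 × 16^0 = 8 × 1 = 8
Position 1: 8 × 16^1 = 8 × 16 = 128
Position 2: 0 × 16^2 = 0 × 256 = 0
Position 3: A × 16^3 = 10 × 4096 = 40960
Sum = 8 + 128 + 0 + 40960
= 41096


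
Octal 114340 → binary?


Each octal digit → 3 binary bits:
  1 = 001
  1 = 001
  4 = 100
  3 = 011
  4 = 100
  0 = 000
Concatenate: 001 001 100 011 100 000
= 001001100011100000


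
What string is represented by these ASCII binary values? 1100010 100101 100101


Codes (binary): 1100010 100101 100101
Per-code ASCII lookup:
  1100010 = 98  (range 97-122: lowercase, 98 - 97 = 1) → 'b'
  100101 = 37  (special character) → '%'
  100101 = 37  (special character) → '%'
= 'b%%'


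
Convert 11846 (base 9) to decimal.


Positional values (base 9):
  6 × 9^0 = 6 × 1 = 6
  4 × 9^1 = 4 × 9 = 36
  8 × 9^2 = 8 × 81 = 648
  1 × 9^3 = 1 × 729 = 729
  1 × 9^4 = 1 × 6561 = 6561
Sum = 6 + 36 + 648 + 729 + 6561
= 7980


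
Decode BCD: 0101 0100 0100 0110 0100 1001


Each 4-bit group → digit:
  0101 → 5
  0100 → 4
  0100 → 4
  0110 → 6
  0100 → 4
  1001 → 9
= 544649


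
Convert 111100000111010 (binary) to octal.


Group into 3-bit groups: 111100000111010
  111 = 7
  100 = 4
  000 = 0
  111 = 7
  010 = 2
= 0o74072


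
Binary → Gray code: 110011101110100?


Binary: 110011101110100
Gray code: G = B XOR (B >> 1)
B >> 1 = 011001110111010
110011101110100 XOR 011001110111010:
  1 XOR 0 = 1
  1 XOR 1 = 0
  0 XOR 1 = 1
  0 XOR 0 = 0
  1 XOR 0 = 1
  1 XOR 1 = 0
  1 XOR 1 = 0
  0 XOR 1 = 1
  1 XOR 0 = 1
  1 XOR 1 = 0
  1 XOR 1 = 0
  0 XOR 1 = 1
  1 XOR 0 = 1
  0 XOR 1 = 1
  0 XOR 0 = 0
= 101010011001110


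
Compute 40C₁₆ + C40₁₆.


Align and add column by column (LSB to MSB, each column mod 16 with carry):
  040C
+ 0C40
  ----
  col 0: C(12) + 0(0) + 0 (carry in) = 12 → C(12), carry out 0
  col 1: 0(0) + 4(4) + 0 (carry in) = 4 → 4(4), carry out 0
  col 2: 4(4) + C(12) + 0 (carry in) = 16 → 0(0), carry out 1
  col 3: 0(0) + 0(0) + 1 (carry in) = 1 → 1(1), carry out 0
Reading digits MSB→LSB: 104C
Strip leading zeros: 104C
= 0x104C


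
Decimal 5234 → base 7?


Divide by 7 repeatedly:
5234 ÷ 7 = 747 remainder 5
747 ÷ 7 = 106 remainder 5
106 ÷ 7 = 15 remainder 1
15 ÷ 7 = 2 remainder 1
2 ÷ 7 = 0 remainder 2
Reading remainders bottom-up:
= 21155


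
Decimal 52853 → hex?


Divide by 16 repeatedly:
52853 ÷ 16 = 3303 remainder 5 (5)
3303 ÷ 16 = 206 remainder 7 (7)
206 ÷ 16 = 12 remainder 14 (E)
12 ÷ 16 = 0 remainder 12 (C)
Reading remainders bottom-up:
= 0xCE75


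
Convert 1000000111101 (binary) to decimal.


Positional values:
Bit 0: 1 × 2^0 = 1
Bit 2: 1 × 2^2 = 4
Bit 3: 1 × 2^3 = 8
Bit 4: 1 × 2^4 = 16
Bit 5: 1 × 2^5 = 32
Bit 12: 1 × 2^12 = 4096
Sum = 1 + 4 + 8 + 16 + 32 + 4096
= 4157


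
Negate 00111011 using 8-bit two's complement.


Original: 00111011
Step 1 - Invert all bits: 11000100
Step 2 - Add 1: 11000100 + 1
= 11000101 (represents -59)


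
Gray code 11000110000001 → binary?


Gray code: 11000110000001
MSB stays the same: 1
Each subsequent bit = prev_binary XOR current_gray:
  B[1] = 1 XOR 1 = 0
  B[2] = 0 XOR 0 = 0
  B[3] = 0 XOR 0 = 0
  B[4] = 0 XOR 0 = 0
  B[5] = 0 XOR 1 = 1
  B[6] = 1 XOR 1 = 0
  B[7] = 0 XOR 0 = 0
  B[8] = 0 XOR 0 = 0
  B[9] = 0 XOR 0 = 0
  B[10] = 0 XOR 0 = 0
  B[11] = 0 XOR 0 = 0
  B[12] = 0 XOR 0 = 0
  B[13] = 0 XOR 1 = 1
= 10000100000001 (8449 decimal)


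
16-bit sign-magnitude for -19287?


Sign bit: 1 (negative)
Magnitude: 19287 = 100101101010111
= 1100101101010111


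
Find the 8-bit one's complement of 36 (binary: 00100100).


Original: 00100100
Invert all bits:
  bit 0: 0 → 1
  bit 1: 0 → 1
  bit 2: 1 → 0
  bit 3: 0 → 1
  bit 4: 0 → 1
  bit 5: 1 → 0
  bit 6: 0 → 1
  bit 7: 0 → 1
= 11011011


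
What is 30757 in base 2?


Divide by 2 repeatedly:
30757 ÷ 2 = 15378 remainder 1
15378 ÷ 2 = 7689 remainder 0
7689 ÷ 2 = 3844 remainder 1
3844 ÷ 2 = 1922 remainder 0
1922 ÷ 2 = 961 remainder 0
961 ÷ 2 = 480 remainder 1
480 ÷ 2 = 240 remainder 0
240 ÷ 2 = 120 remainder 0
120 ÷ 2 = 60 remainder 0
60 ÷ 2 = 30 remainder 0
30 ÷ 2 = 15 remainder 0
15 ÷ 2 = 7 remainder 1
7 ÷ 2 = 3 remainder 1
3 ÷ 2 = 1 remainder 1
1 ÷ 2 = 0 remainder 1
Reading remainders bottom-up:
= 111100000100101


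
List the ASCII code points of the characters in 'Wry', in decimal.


String: 'Wry'  (3 characters)
Per-character ASCII lookup:
  'W': uppercase starts at 65: 'W' = 65 + 22 = 87
  'r': lowercase starts at 97: 'r' = 97 + 17 = 114
  'y': lowercase starts at 97: 'y' = 97 + 24 = 121
= 87 114 121


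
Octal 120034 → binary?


Each octal digit → 3 binary bits:
  1 = 001
  2 = 010
  0 = 000
  0 = 000
  3 = 011
  4 = 100
Concatenate: 001 010 000 000 011 100
= 001010000000011100


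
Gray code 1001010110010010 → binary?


Gray code: 1001010110010010
MSB stays the same: 1
Each subsequent bit = prev_binary XOR current_gray:
  B[1] = 1 XOR 0 = 1
  B[2] = 1 XOR 0 = 1
  B[3] = 1 XOR 1 = 0
  B[4] = 0 XOR 0 = 0
  B[5] = 0 XOR 1 = 1
  B[6] = 1 XOR 0 = 1
  B[7] = 1 XOR 1 = 0
  B[8] = 0 XOR 1 = 1
  B[9] = 1 XOR 0 = 1
  B[10] = 1 XOR 0 = 1
  B[11] = 1 XOR 1 = 0
  B[12] = 0 XOR 0 = 0
  B[13] = 0 XOR 0 = 0
  B[14] = 0 XOR 1 = 1
  B[15] = 1 XOR 0 = 1
= 1110011011100011 (59107 decimal)


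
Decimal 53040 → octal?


Divide by 8 repeatedly:
53040 ÷ 8 = 6630 remainder 0
6630 ÷ 8 = 828 remainder 6
828 ÷ 8 = 103 remainder 4
103 ÷ 8 = 12 remainder 7
12 ÷ 8 = 1 remainder 4
1 ÷ 8 = 0 remainder 1
Reading remainders bottom-up:
= 0o147460


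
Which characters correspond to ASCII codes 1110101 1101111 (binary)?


Codes (binary): 1110101 1101111
Per-code ASCII lookup:
  1110101 = 117  (range 97-122: lowercase, 117 - 97 = 20) → 'u'
  1101111 = 111  (range 97-122: lowercase, 111 - 97 = 14) → 'o'
= 'uo'


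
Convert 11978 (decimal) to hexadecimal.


Divide by 16 repeatedly:
11978 ÷ 16 = 748 remainder 10 (A)
748 ÷ 16 = 46 remainder 12 (C)
46 ÷ 16 = 2 remainder 14 (E)
2 ÷ 16 = 0 remainder 2 (2)
Reading remainders bottom-up:
= 0x2ECA


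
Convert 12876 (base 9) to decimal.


Positional values (base 9):
  6 × 9^0 = 6 × 1 = 6
  7 × 9^1 = 7 × 9 = 63
  8 × 9^2 = 8 × 81 = 648
  2 × 9^3 = 2 × 729 = 1458
  1 × 9^4 = 1 × 6561 = 6561
Sum = 6 + 63 + 648 + 1458 + 6561
= 8736


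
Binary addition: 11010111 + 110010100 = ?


Align and add column by column (LSB to MSB, carry propagating):
  0011010111
+ 0110010100
  ----------
  col 0: 1 + 0 + 0 (carry in) = 1 → bit 1, carry out 0
  col 1: 1 + 0 + 0 (carry in) = 1 → bit 1, carry out 0
  col 2: 1 + 1 + 0 (carry in) = 2 → bit 0, carry out 1
  col 3: 0 + 0 + 1 (carry in) = 1 → bit 1, carry out 0
  col 4: 1 + 1 + 0 (carry in) = 2 → bit 0, carry out 1
  col 5: 0 + 0 + 1 (carry in) = 1 → bit 1, carry out 0
  col 6: 1 + 0 + 0 (carry in) = 1 → bit 1, carry out 0
  col 7: 1 + 1 + 0 (carry in) = 2 → bit 0, carry out 1
  col 8: 0 + 1 + 1 (carry in) = 2 → bit 0, carry out 1
  col 9: 0 + 0 + 1 (carry in) = 1 → bit 1, carry out 0
Reading bits MSB→LSB: 1001101011
Strip leading zeros: 1001101011
= 1001101011


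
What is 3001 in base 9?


Divide by 9 repeatedly:
3001 ÷ 9 = 333 remainder 4
333 ÷ 9 = 37 remainder 0
37 ÷ 9 = 4 remainder 1
4 ÷ 9 = 0 remainder 4
Reading remainders bottom-up:
= 4104


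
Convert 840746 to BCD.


Each digit → 4-bit binary:
  8 → 1000
  4 → 0100
  0 → 0000
  7 → 0111
  4 → 0100
  6 → 0110
= 1000 0100 0000 0111 0100 0110


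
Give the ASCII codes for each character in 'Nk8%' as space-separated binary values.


String: 'Nk8%'  (4 characters)
Per-character ASCII lookup:
  'N': uppercase starts at 65: 'N' = 65 + 13 = 78 → 1001110
  'k': lowercase starts at 97: 'k' = 97 + 10 = 107 → 1101011
  '8': digits start at 48: '8' = 48 + 8 = 56 → 111000
  '%': special character: '%' = 37 → 100101
= 1001110 1101011 111000 100101


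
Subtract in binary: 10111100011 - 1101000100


Align and subtract column by column (LSB to MSB, borrowing when needed):
  10111100011
- 01101000100
  -----------
  col 0: (1 - 0 borrow-in) - 0 → 1 - 0 = 1, borrow out 0
  col 1: (1 - 0 borrow-in) - 0 → 1 - 0 = 1, borrow out 0
  col 2: (0 - 0 borrow-in) - 1 → borrow from next column: (0+2) - 1 = 1, borrow out 1
  col 3: (0 - 1 borrow-in) - 0 → borrow from next column: (-1+2) - 0 = 1, borrow out 1
  col 4: (0 - 1 borrow-in) - 0 → borrow from next column: (-1+2) - 0 = 1, borrow out 1
  col 5: (1 - 1 borrow-in) - 0 → 0 - 0 = 0, borrow out 0
  col 6: (1 - 0 borrow-in) - 1 → 1 - 1 = 0, borrow out 0
  col 7: (1 - 0 borrow-in) - 0 → 1 - 0 = 1, borrow out 0
  col 8: (1 - 0 borrow-in) - 1 → 1 - 1 = 0, borrow out 0
  col 9: (0 - 0 borrow-in) - 1 → borrow from next column: (0+2) - 1 = 1, borrow out 1
  col 10: (1 - 1 borrow-in) - 0 → 0 - 0 = 0, borrow out 0
Reading bits MSB→LSB: 01010011111
Strip leading zeros: 1010011111
= 1010011111


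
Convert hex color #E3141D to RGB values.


Hex: #E3141D
R = E3₁₆ = 227
G = 14₁₆ = 20
B = 1D₁₆ = 29
= RGB(227, 20, 29)


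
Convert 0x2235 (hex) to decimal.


Positional values:
Position 0: 5 × 16^0 = 5 × 1 = 5
Position 1: 3 × 16^1 = 3 × 16 = 48
Position 2: 2 × 16^2 = 2 × 256 = 512
Position 3: 2 × 16^3 = 2 × 4096 = 8192
Sum = 5 + 48 + 512 + 8192
= 8757


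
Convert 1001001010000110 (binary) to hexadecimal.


Group into 4-bit nibbles: 1001001010000110
  1001 = 9
  0010 = 2
  1000 = 8
  0110 = 6
= 0x9286


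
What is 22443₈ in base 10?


Positional values:
Position 0: 3 × 8^0 = 3
Position 1: 4 × 8^1 = 32
Position 2: 4 × 8^2 = 256
Position 3: 2 × 8^3 = 1024
Position 4: 2 × 8^4 = 8192
Sum = 3 + 32 + 256 + 1024 + 8192
= 9507


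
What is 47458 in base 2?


Divide by 2 repeatedly:
47458 ÷ 2 = 23729 remainder 0
23729 ÷ 2 = 11864 remainder 1
11864 ÷ 2 = 5932 remainder 0
5932 ÷ 2 = 2966 remainder 0
2966 ÷ 2 = 1483 remainder 0
1483 ÷ 2 = 741 remainder 1
741 ÷ 2 = 370 remainder 1
370 ÷ 2 = 185 remainder 0
185 ÷ 2 = 92 remainder 1
92 ÷ 2 = 46 remainder 0
46 ÷ 2 = 23 remainder 0
23 ÷ 2 = 11 remainder 1
11 ÷ 2 = 5 remainder 1
5 ÷ 2 = 2 remainder 1
2 ÷ 2 = 1 remainder 0
1 ÷ 2 = 0 remainder 1
Reading remainders bottom-up:
= 1011100101100010


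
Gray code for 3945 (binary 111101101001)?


Binary: 111101101001
Gray code: G = B XOR (B >> 1)
B >> 1 = 011110110100
111101101001 XOR 011110110100:
  1 XOR 0 = 1
  1 XOR 1 = 0
  1 XOR 1 = 0
  1 XOR 1 = 0
  0 XOR 1 = 1
  1 XOR 0 = 1
  1 XOR 1 = 0
  0 XOR 1 = 1
  1 XOR 0 = 1
  0 XOR 1 = 1
  0 XOR 0 = 0
  1 XOR 0 = 1
= 100011011101


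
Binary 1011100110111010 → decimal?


Positional values:
Bit 1: 1 × 2^1 = 2
Bit 3: 1 × 2^3 = 8
Bit 4: 1 × 2^4 = 16
Bit 5: 1 × 2^5 = 32
Bit 7: 1 × 2^7 = 128
Bit 8: 1 × 2^8 = 256
Bit 11: 1 × 2^11 = 2048
Bit 12: 1 × 2^12 = 4096
Bit 13: 1 × 2^13 = 8192
Bit 15: 1 × 2^15 = 32768
Sum = 2 + 8 + 16 + 32 + 128 + 256 + 2048 + 4096 + 8192 + 32768
= 47546


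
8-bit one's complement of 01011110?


Original: 01011110
Invert all bits:
  bit 0: 0 → 1
  bit 1: 1 → 0
  bit 2: 0 → 1
  bit 3: 1 → 0
  bit 4: 1 → 0
  bit 5: 1 → 0
  bit 6: 1 → 0
  bit 7: 0 → 1
= 10100001


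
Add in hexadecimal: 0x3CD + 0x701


Align and add column by column (LSB to MSB, each column mod 16 with carry):
  03CD
+ 0701
  ----
  col 0: D(13) + 1(1) + 0 (carry in) = 14 → E(14), carry out 0
  col 1: C(12) + 0(0) + 0 (carry in) = 12 → C(12), carry out 0
  col 2: 3(3) + 7(7) + 0 (carry in) = 10 → A(10), carry out 0
  col 3: 0(0) + 0(0) + 0 (carry in) = 0 → 0(0), carry out 0
Reading digits MSB→LSB: 0ACE
Strip leading zeros: ACE
= 0xACE


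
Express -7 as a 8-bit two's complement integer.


Original: 00000111
Step 1 - Invert all bits: 11111000
Step 2 - Add 1: 11111000 + 1
= 11111001 (represents -7)


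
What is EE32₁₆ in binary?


Each hex digit → 4 binary bits:
  E = 1110
  E = 1110
  3 = 0011
  2 = 0010
Concatenate: 1110 1110 0011 0010
= 1110111000110010


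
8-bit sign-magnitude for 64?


Sign bit: 0 (positive)
Magnitude: 64 = 1000000
= 01000000


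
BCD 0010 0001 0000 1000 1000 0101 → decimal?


Each 4-bit group → digit:
  0010 → 2
  0001 → 1
  0000 → 0
  1000 → 8
  1000 → 8
  0101 → 5
= 210885


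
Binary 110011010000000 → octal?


Group into 3-bit groups: 110011010000000
  110 = 6
  011 = 3
  010 = 2
  000 = 0
  000 = 0
= 0o63200


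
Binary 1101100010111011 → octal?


Group into 3-bit groups: 001101100010111011
  001 = 1
  101 = 5
  100 = 4
  010 = 2
  111 = 7
  011 = 3
= 0o154273


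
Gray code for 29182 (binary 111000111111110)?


Binary: 111000111111110
Gray code: G = B XOR (B >> 1)
B >> 1 = 011100011111111
111000111111110 XOR 011100011111111:
  1 XOR 0 = 1
  1 XOR 1 = 0
  1 XOR 1 = 0
  0 XOR 1 = 1
  0 XOR 0 = 0
  0 XOR 0 = 0
  1 XOR 0 = 1
  1 XOR 1 = 0
  1 XOR 1 = 0
  1 XOR 1 = 0
  1 XOR 1 = 0
  1 XOR 1 = 0
  1 XOR 1 = 0
  1 XOR 1 = 0
  0 XOR 1 = 1
= 100100100000001


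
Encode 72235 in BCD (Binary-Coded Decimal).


Each digit → 4-bit binary:
  7 → 0111
  2 → 0010
  2 → 0010
  3 → 0011
  5 → 0101
= 0111 0010 0010 0011 0101


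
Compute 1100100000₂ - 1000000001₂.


Align and subtract column by column (LSB to MSB, borrowing when needed):
  1100100000
- 1000000001
  ----------
  col 0: (0 - 0 borrow-in) - 1 → borrow from next column: (0+2) - 1 = 1, borrow out 1
  col 1: (0 - 1 borrow-in) - 0 → borrow from next column: (-1+2) - 0 = 1, borrow out 1
  col 2: (0 - 1 borrow-in) - 0 → borrow from next column: (-1+2) - 0 = 1, borrow out 1
  col 3: (0 - 1 borrow-in) - 0 → borrow from next column: (-1+2) - 0 = 1, borrow out 1
  col 4: (0 - 1 borrow-in) - 0 → borrow from next column: (-1+2) - 0 = 1, borrow out 1
  col 5: (1 - 1 borrow-in) - 0 → 0 - 0 = 0, borrow out 0
  col 6: (0 - 0 borrow-in) - 0 → 0 - 0 = 0, borrow out 0
  col 7: (0 - 0 borrow-in) - 0 → 0 - 0 = 0, borrow out 0
  col 8: (1 - 0 borrow-in) - 0 → 1 - 0 = 1, borrow out 0
  col 9: (1 - 0 borrow-in) - 1 → 1 - 1 = 0, borrow out 0
Reading bits MSB→LSB: 0100011111
Strip leading zeros: 100011111
= 100011111


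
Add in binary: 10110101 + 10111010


Align and add column by column (LSB to MSB, carry propagating):
  010110101
+ 010111010
  ---------
  col 0: 1 + 0 + 0 (carry in) = 1 → bit 1, carry out 0
  col 1: 0 + 1 + 0 (carry in) = 1 → bit 1, carry out 0
  col 2: 1 + 0 + 0 (carry in) = 1 → bit 1, carry out 0
  col 3: 0 + 1 + 0 (carry in) = 1 → bit 1, carry out 0
  col 4: 1 + 1 + 0 (carry in) = 2 → bit 0, carry out 1
  col 5: 1 + 1 + 1 (carry in) = 3 → bit 1, carry out 1
  col 6: 0 + 0 + 1 (carry in) = 1 → bit 1, carry out 0
  col 7: 1 + 1 + 0 (carry in) = 2 → bit 0, carry out 1
  col 8: 0 + 0 + 1 (carry in) = 1 → bit 1, carry out 0
Reading bits MSB→LSB: 101101111
Strip leading zeros: 101101111
= 101101111


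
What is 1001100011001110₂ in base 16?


Group into 4-bit nibbles: 1001100011001110
  1001 = 9
  1000 = 8
  1100 = C
  1110 = E
= 0x98CE


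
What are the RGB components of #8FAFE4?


Hex: #8FAFE4
R = 8F₁₆ = 143
G = AF₁₆ = 175
B = E4₁₆ = 228
= RGB(143, 175, 228)


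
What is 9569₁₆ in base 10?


Positional values:
Position 0: 9 × 16^0 = 9 × 1 = 9
Position 1: 6 × 16^1 = 6 × 16 = 96
Position 2: 5 × 16^2 = 5 × 256 = 1280
Position 3: 9 × 16^3 = 9 × 4096 = 36864
Sum = 9 + 96 + 1280 + 36864
= 38249


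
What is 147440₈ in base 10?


Positional values:
Position 0: 0 × 8^0 = 0
Position 1: 4 × 8^1 = 32
Position 2: 4 × 8^2 = 256
Position 3: 7 × 8^3 = 3584
Position 4: 4 × 8^4 = 16384
Position 5: 1 × 8^5 = 32768
Sum = 0 + 32 + 256 + 3584 + 16384 + 32768
= 53024


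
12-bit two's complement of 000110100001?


Original: 000110100001
Step 1 - Invert all bits: 111001011110
Step 2 - Add 1: 111001011110 + 1
= 111001011111 (represents -417)


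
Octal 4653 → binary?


Each octal digit → 3 binary bits:
  4 = 100
  6 = 110
  5 = 101
  3 = 011
Concatenate: 100 110 101 011
= 100110101011


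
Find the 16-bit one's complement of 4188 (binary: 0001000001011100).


Original: 0001000001011100
Invert all bits:
  bit 0: 0 → 1
  bit 1: 0 → 1
  bit 2: 0 → 1
  bit 3: 1 → 0
  bit 4: 0 → 1
  bit 5: 0 → 1
  bit 6: 0 → 1
  bit 7: 0 → 1
  bit 8: 0 → 1
  bit 9: 1 → 0
  bit 10: 0 → 1
  bit 11: 1 → 0
  bit 12: 1 → 0
  bit 13: 1 → 0
  bit 14: 0 → 1
  bit 15: 0 → 1
= 1110111110100011


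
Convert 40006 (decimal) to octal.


Divide by 8 repeatedly:
40006 ÷ 8 = 5000 remainder 6
5000 ÷ 8 = 625 remainder 0
625 ÷ 8 = 78 remainder 1
78 ÷ 8 = 9 remainder 6
9 ÷ 8 = 1 remainder 1
1 ÷ 8 = 0 remainder 1
Reading remainders bottom-up:
= 0o116106


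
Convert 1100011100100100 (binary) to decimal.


Positional values:
Bit 2: 1 × 2^2 = 4
Bit 5: 1 × 2^5 = 32
Bit 8: 1 × 2^8 = 256
Bit 9: 1 × 2^9 = 512
Bit 10: 1 × 2^10 = 1024
Bit 14: 1 × 2^14 = 16384
Bit 15: 1 × 2^15 = 32768
Sum = 4 + 32 + 256 + 512 + 1024 + 16384 + 32768
= 50980


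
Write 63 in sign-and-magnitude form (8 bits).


Sign bit: 0 (positive)
Magnitude: 63 = 0111111
= 00111111


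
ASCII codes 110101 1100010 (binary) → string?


Codes (binary): 110101 1100010
Per-code ASCII lookup:
  110101 = 53  (range 48-57: digits, 53 - 48 = 5) → '5'
  1100010 = 98  (range 97-122: lowercase, 98 - 97 = 1) → 'b'
= '5b'


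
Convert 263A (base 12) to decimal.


Positional values (base 12):
  A × 12^0 = 10 × 1 = 10
  3 × 12^1 = 3 × 12 = 36
  6 × 12^2 = 6 × 144 = 864
  2 × 12^3 = 2 × 1728 = 3456
Sum = 10 + 36 + 864 + 3456
= 4366


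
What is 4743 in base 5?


Divide by 5 repeatedly:
4743 ÷ 5 = 948 remainder 3
948 ÷ 5 = 189 remainder 3
189 ÷ 5 = 37 remainder 4
37 ÷ 5 = 7 remainder 2
7 ÷ 5 = 1 remainder 2
1 ÷ 5 = 0 remainder 1
Reading remainders bottom-up:
= 122433


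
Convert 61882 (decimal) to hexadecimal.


Divide by 16 repeatedly:
61882 ÷ 16 = 3867 remainder 10 (A)
3867 ÷ 16 = 241 remainder 11 (B)
241 ÷ 16 = 15 remainder 1 (1)
15 ÷ 16 = 0 remainder 15 (F)
Reading remainders bottom-up:
= 0xF1BA


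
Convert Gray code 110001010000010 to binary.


Gray code: 110001010000010
MSB stays the same: 1
Each subsequent bit = prev_binary XOR current_gray:
  B[1] = 1 XOR 1 = 0
  B[2] = 0 XOR 0 = 0
  B[3] = 0 XOR 0 = 0
  B[4] = 0 XOR 0 = 0
  B[5] = 0 XOR 1 = 1
  B[6] = 1 XOR 0 = 1
  B[7] = 1 XOR 1 = 0
  B[8] = 0 XOR 0 = 0
  B[9] = 0 XOR 0 = 0
  B[10] = 0 XOR 0 = 0
  B[11] = 0 XOR 0 = 0
  B[12] = 0 XOR 0 = 0
  B[13] = 0 XOR 1 = 1
  B[14] = 1 XOR 0 = 1
= 100001100000011 (17155 decimal)


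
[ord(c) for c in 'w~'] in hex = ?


String: 'w~'  (2 characters)
Per-character ASCII lookup:
  'w': lowercase starts at 97: 'w' = 97 + 22 = 119 → 0x77
  '~': special character: '~' = 126 → 0x7E
= 0x77 0x7E


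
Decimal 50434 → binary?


Divide by 2 repeatedly:
50434 ÷ 2 = 25217 remainder 0
25217 ÷ 2 = 12608 remainder 1
12608 ÷ 2 = 6304 remainder 0
6304 ÷ 2 = 3152 remainder 0
3152 ÷ 2 = 1576 remainder 0
1576 ÷ 2 = 788 remainder 0
788 ÷ 2 = 394 remainder 0
394 ÷ 2 = 197 remainder 0
197 ÷ 2 = 98 remainder 1
98 ÷ 2 = 49 remainder 0
49 ÷ 2 = 24 remainder 1
24 ÷ 2 = 12 remainder 0
12 ÷ 2 = 6 remainder 0
6 ÷ 2 = 3 remainder 0
3 ÷ 2 = 1 remainder 1
1 ÷ 2 = 0 remainder 1
Reading remainders bottom-up:
= 1100010100000010


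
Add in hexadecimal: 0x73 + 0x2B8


Align and add column by column (LSB to MSB, each column mod 16 with carry):
  0073
+ 02B8
  ----
  col 0: 3(3) + 8(8) + 0 (carry in) = 11 → B(11), carry out 0
  col 1: 7(7) + B(11) + 0 (carry in) = 18 → 2(2), carry out 1
  col 2: 0(0) + 2(2) + 1 (carry in) = 3 → 3(3), carry out 0
  col 3: 0(0) + 0(0) + 0 (carry in) = 0 → 0(0), carry out 0
Reading digits MSB→LSB: 032B
Strip leading zeros: 32B
= 0x32B


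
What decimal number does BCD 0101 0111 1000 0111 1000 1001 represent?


Each 4-bit group → digit:
  0101 → 5
  0111 → 7
  1000 → 8
  0111 → 7
  1000 → 8
  1001 → 9
= 578789


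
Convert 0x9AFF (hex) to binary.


Each hex digit → 4 binary bits:
  9 = 1001
  A = 1010
  F = 1111
  F = 1111
Concatenate: 1001 1010 1111 1111
= 1001101011111111


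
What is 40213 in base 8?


Divide by 8 repeatedly:
40213 ÷ 8 = 5026 remainder 5
5026 ÷ 8 = 628 remainder 2
628 ÷ 8 = 78 remainder 4
78 ÷ 8 = 9 remainder 6
9 ÷ 8 = 1 remainder 1
1 ÷ 8 = 0 remainder 1
Reading remainders bottom-up:
= 0o116425


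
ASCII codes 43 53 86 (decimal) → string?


Codes (decimal): 43 53 86
Per-code ASCII lookup:
  43  (special character) → '+'
  53  (range 48-57: digits, 53 - 48 = 5) → '5'
  86  (range 65-90: uppercase, 86 - 65 = 21) → 'V'
= '+5V'


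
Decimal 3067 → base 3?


Divide by 3 repeatedly:
3067 ÷ 3 = 1022 remainder 1
1022 ÷ 3 = 340 remainder 2
340 ÷ 3 = 113 remainder 1
113 ÷ 3 = 37 remainder 2
37 ÷ 3 = 12 remainder 1
12 ÷ 3 = 4 remainder 0
4 ÷ 3 = 1 remainder 1
1 ÷ 3 = 0 remainder 1
Reading remainders bottom-up:
= 11012121


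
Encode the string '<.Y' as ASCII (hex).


String: '<.Y'  (3 characters)
Per-character ASCII lookup:
  '<': special character: '<' = 60 → 0x3C
  '.': special character: '.' = 46 → 0x2E
  'Y': uppercase starts at 65: 'Y' = 65 + 24 = 89 → 0x59
= 0x3C 0x2E 0x59


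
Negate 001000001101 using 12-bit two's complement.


Original: 001000001101
Step 1 - Invert all bits: 110111110010
Step 2 - Add 1: 110111110010 + 1
= 110111110011 (represents -525)


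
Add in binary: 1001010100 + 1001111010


Align and add column by column (LSB to MSB, carry propagating):
  01001010100
+ 01001111010
  -----------
  col 0: 0 + 0 + 0 (carry in) = 0 → bit 0, carry out 0
  col 1: 0 + 1 + 0 (carry in) = 1 → bit 1, carry out 0
  col 2: 1 + 0 + 0 (carry in) = 1 → bit 1, carry out 0
  col 3: 0 + 1 + 0 (carry in) = 1 → bit 1, carry out 0
  col 4: 1 + 1 + 0 (carry in) = 2 → bit 0, carry out 1
  col 5: 0 + 1 + 1 (carry in) = 2 → bit 0, carry out 1
  col 6: 1 + 1 + 1 (carry in) = 3 → bit 1, carry out 1
  col 7: 0 + 0 + 1 (carry in) = 1 → bit 1, carry out 0
  col 8: 0 + 0 + 0 (carry in) = 0 → bit 0, carry out 0
  col 9: 1 + 1 + 0 (carry in) = 2 → bit 0, carry out 1
  col 10: 0 + 0 + 1 (carry in) = 1 → bit 1, carry out 0
Reading bits MSB→LSB: 10011001110
Strip leading zeros: 10011001110
= 10011001110


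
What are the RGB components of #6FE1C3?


Hex: #6FE1C3
R = 6F₁₆ = 111
G = E1₁₆ = 225
B = C3₁₆ = 195
= RGB(111, 225, 195)


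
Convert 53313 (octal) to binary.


Each octal digit → 3 binary bits:
  5 = 101
  3 = 011
  3 = 011
  1 = 001
  3 = 011
Concatenate: 101 011 011 001 011
= 101011011001011


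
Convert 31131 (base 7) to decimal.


Positional values (base 7):
  1 × 7^0 = 1 × 1 = 1
  3 × 7^1 = 3 × 7 = 21
  1 × 7^2 = 1 × 49 = 49
  1 × 7^3 = 1 × 343 = 343
  3 × 7^4 = 3 × 2401 = 7203
Sum = 1 + 21 + 49 + 343 + 7203
= 7617


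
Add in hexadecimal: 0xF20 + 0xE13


Align and add column by column (LSB to MSB, each column mod 16 with carry):
  0F20
+ 0E13
  ----
  col 0: 0(0) + 3(3) + 0 (carry in) = 3 → 3(3), carry out 0
  col 1: 2(2) + 1(1) + 0 (carry in) = 3 → 3(3), carry out 0
  col 2: F(15) + E(14) + 0 (carry in) = 29 → D(13), carry out 1
  col 3: 0(0) + 0(0) + 1 (carry in) = 1 → 1(1), carry out 0
Reading digits MSB→LSB: 1D33
Strip leading zeros: 1D33
= 0x1D33


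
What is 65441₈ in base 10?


Positional values:
Position 0: 1 × 8^0 = 1
Position 1: 4 × 8^1 = 32
Position 2: 4 × 8^2 = 256
Position 3: 5 × 8^3 = 2560
Position 4: 6 × 8^4 = 24576
Sum = 1 + 32 + 256 + 2560 + 24576
= 27425


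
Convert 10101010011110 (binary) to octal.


Group into 3-bit groups: 010101010011110
  010 = 2
  101 = 5
  010 = 2
  011 = 3
  110 = 6
= 0o25236


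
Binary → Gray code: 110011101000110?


Binary: 110011101000110
Gray code: G = B XOR (B >> 1)
B >> 1 = 011001110100011
110011101000110 XOR 011001110100011:
  1 XOR 0 = 1
  1 XOR 1 = 0
  0 XOR 1 = 1
  0 XOR 0 = 0
  1 XOR 0 = 1
  1 XOR 1 = 0
  1 XOR 1 = 0
  0 XOR 1 = 1
  1 XOR 0 = 1
  0 XOR 1 = 1
  0 XOR 0 = 0
  0 XOR 0 = 0
  1 XOR 0 = 1
  1 XOR 1 = 0
  0 XOR 1 = 1
= 101010011100101


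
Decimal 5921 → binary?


Divide by 2 repeatedly:
5921 ÷ 2 = 2960 remainder 1
2960 ÷ 2 = 1480 remainder 0
1480 ÷ 2 = 740 remainder 0
740 ÷ 2 = 370 remainder 0
370 ÷ 2 = 185 remainder 0
185 ÷ 2 = 92 remainder 1
92 ÷ 2 = 46 remainder 0
46 ÷ 2 = 23 remainder 0
23 ÷ 2 = 11 remainder 1
11 ÷ 2 = 5 remainder 1
5 ÷ 2 = 2 remainder 1
2 ÷ 2 = 1 remainder 0
1 ÷ 2 = 0 remainder 1
Reading remainders bottom-up:
= 1011100100001


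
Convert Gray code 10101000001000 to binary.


Gray code: 10101000001000
MSB stays the same: 1
Each subsequent bit = prev_binary XOR current_gray:
  B[1] = 1 XOR 0 = 1
  B[2] = 1 XOR 1 = 0
  B[3] = 0 XOR 0 = 0
  B[4] = 0 XOR 1 = 1
  B[5] = 1 XOR 0 = 1
  B[6] = 1 XOR 0 = 1
  B[7] = 1 XOR 0 = 1
  B[8] = 1 XOR 0 = 1
  B[9] = 1 XOR 0 = 1
  B[10] = 1 XOR 1 = 0
  B[11] = 0 XOR 0 = 0
  B[12] = 0 XOR 0 = 0
  B[13] = 0 XOR 0 = 0
= 11001111110000 (13296 decimal)


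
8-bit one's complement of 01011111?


Original: 01011111
Invert all bits:
  bit 0: 0 → 1
  bit 1: 1 → 0
  bit 2: 0 → 1
  bit 3: 1 → 0
  bit 4: 1 → 0
  bit 5: 1 → 0
  bit 6: 1 → 0
  bit 7: 1 → 0
= 10100000


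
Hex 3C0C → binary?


Each hex digit → 4 binary bits:
  3 = 0011
  C = 1100
  0 = 0000
  C = 1100
Concatenate: 0011 1100 0000 1100
= 0011110000001100


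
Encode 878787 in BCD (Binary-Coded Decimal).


Each digit → 4-bit binary:
  8 → 1000
  7 → 0111
  8 → 1000
  7 → 0111
  8 → 1000
  7 → 0111
= 1000 0111 1000 0111 1000 0111


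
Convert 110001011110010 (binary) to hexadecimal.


Group into 4-bit nibbles: 0110001011110010
  0110 = 6
  0010 = 2
  1111 = F
  0010 = 2
= 0x62F2


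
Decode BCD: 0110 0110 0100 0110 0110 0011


Each 4-bit group → digit:
  0110 → 6
  0110 → 6
  0100 → 4
  0110 → 6
  0110 → 6
  0011 → 3
= 664663


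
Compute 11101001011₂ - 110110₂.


Align and subtract column by column (LSB to MSB, borrowing when needed):
  11101001011
- 00000110110
  -----------
  col 0: (1 - 0 borrow-in) - 0 → 1 - 0 = 1, borrow out 0
  col 1: (1 - 0 borrow-in) - 1 → 1 - 1 = 0, borrow out 0
  col 2: (0 - 0 borrow-in) - 1 → borrow from next column: (0+2) - 1 = 1, borrow out 1
  col 3: (1 - 1 borrow-in) - 0 → 0 - 0 = 0, borrow out 0
  col 4: (0 - 0 borrow-in) - 1 → borrow from next column: (0+2) - 1 = 1, borrow out 1
  col 5: (0 - 1 borrow-in) - 1 → borrow from next column: (-1+2) - 1 = 0, borrow out 1
  col 6: (1 - 1 borrow-in) - 0 → 0 - 0 = 0, borrow out 0
  col 7: (0 - 0 borrow-in) - 0 → 0 - 0 = 0, borrow out 0
  col 8: (1 - 0 borrow-in) - 0 → 1 - 0 = 1, borrow out 0
  col 9: (1 - 0 borrow-in) - 0 → 1 - 0 = 1, borrow out 0
  col 10: (1 - 0 borrow-in) - 0 → 1 - 0 = 1, borrow out 0
Reading bits MSB→LSB: 11100010101
Strip leading zeros: 11100010101
= 11100010101


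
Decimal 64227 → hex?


Divide by 16 repeatedly:
64227 ÷ 16 = 4014 remainder 3 (3)
4014 ÷ 16 = 250 remainder 14 (E)
250 ÷ 16 = 15 remainder 10 (A)
15 ÷ 16 = 0 remainder 15 (F)
Reading remainders bottom-up:
= 0xFAE3


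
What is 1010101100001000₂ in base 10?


Positional values:
Bit 3: 1 × 2^3 = 8
Bit 8: 1 × 2^8 = 256
Bit 9: 1 × 2^9 = 512
Bit 11: 1 × 2^11 = 2048
Bit 13: 1 × 2^13 = 8192
Bit 15: 1 × 2^15 = 32768
Sum = 8 + 256 + 512 + 2048 + 8192 + 32768
= 43784


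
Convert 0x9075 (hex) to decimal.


Positional values:
Position 0: 5 × 16^0 = 5 × 1 = 5
Position 1: 7 × 16^1 = 7 × 16 = 112
Position 2: 0 × 16^2 = 0 × 256 = 0
Position 3: 9 × 16^3 = 9 × 4096 = 36864
Sum = 5 + 112 + 0 + 36864
= 36981


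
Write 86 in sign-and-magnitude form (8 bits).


Sign bit: 0 (positive)
Magnitude: 86 = 1010110
= 01010110


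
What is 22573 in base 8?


Divide by 8 repeatedly:
22573 ÷ 8 = 2821 remainder 5
2821 ÷ 8 = 352 remainder 5
352 ÷ 8 = 44 remainder 0
44 ÷ 8 = 5 remainder 4
5 ÷ 8 = 0 remainder 5
Reading remainders bottom-up:
= 0o54055


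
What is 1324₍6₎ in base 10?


Positional values (base 6):
  4 × 6^0 = 4 × 1 = 4
  2 × 6^1 = 2 × 6 = 12
  3 × 6^2 = 3 × 36 = 108
  1 × 6^3 = 1 × 216 = 216
Sum = 4 + 12 + 108 + 216
= 340


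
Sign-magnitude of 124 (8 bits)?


Sign bit: 0 (positive)
Magnitude: 124 = 1111100
= 01111100


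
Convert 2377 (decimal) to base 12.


Divide by 12 repeatedly:
2377 ÷ 12 = 198 remainder 1
198 ÷ 12 = 16 remainder 6
16 ÷ 12 = 1 remainder 4
1 ÷ 12 = 0 remainder 1
Reading remainders bottom-up:
= 1461


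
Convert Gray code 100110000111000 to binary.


Gray code: 100110000111000
MSB stays the same: 1
Each subsequent bit = prev_binary XOR current_gray:
  B[1] = 1 XOR 0 = 1
  B[2] = 1 XOR 0 = 1
  B[3] = 1 XOR 1 = 0
  B[4] = 0 XOR 1 = 1
  B[5] = 1 XOR 0 = 1
  B[6] = 1 XOR 0 = 1
  B[7] = 1 XOR 0 = 1
  B[8] = 1 XOR 0 = 1
  B[9] = 1 XOR 1 = 0
  B[10] = 0 XOR 1 = 1
  B[11] = 1 XOR 1 = 0
  B[12] = 0 XOR 0 = 0
  B[13] = 0 XOR 0 = 0
  B[14] = 0 XOR 0 = 0
= 111011111010000 (30672 decimal)


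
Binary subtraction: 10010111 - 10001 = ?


Align and subtract column by column (LSB to MSB, borrowing when needed):
  10010111
- 00010001
  --------
  col 0: (1 - 0 borrow-in) - 1 → 1 - 1 = 0, borrow out 0
  col 1: (1 - 0 borrow-in) - 0 → 1 - 0 = 1, borrow out 0
  col 2: (1 - 0 borrow-in) - 0 → 1 - 0 = 1, borrow out 0
  col 3: (0 - 0 borrow-in) - 0 → 0 - 0 = 0, borrow out 0
  col 4: (1 - 0 borrow-in) - 1 → 1 - 1 = 0, borrow out 0
  col 5: (0 - 0 borrow-in) - 0 → 0 - 0 = 0, borrow out 0
  col 6: (0 - 0 borrow-in) - 0 → 0 - 0 = 0, borrow out 0
  col 7: (1 - 0 borrow-in) - 0 → 1 - 0 = 1, borrow out 0
Reading bits MSB→LSB: 10000110
Strip leading zeros: 10000110
= 10000110


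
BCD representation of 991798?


Each digit → 4-bit binary:
  9 → 1001
  9 → 1001
  1 → 0001
  7 → 0111
  9 → 1001
  8 → 1000
= 1001 1001 0001 0111 1001 1000


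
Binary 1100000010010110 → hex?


Group into 4-bit nibbles: 1100000010010110
  1100 = C
  0000 = 0
  1001 = 9
  0110 = 6
= 0xC096


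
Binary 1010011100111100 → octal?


Group into 3-bit groups: 001010011100111100
  001 = 1
  010 = 2
  011 = 3
  100 = 4
  111 = 7
  100 = 4
= 0o123474


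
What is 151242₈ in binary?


Each octal digit → 3 binary bits:
  1 = 001
  5 = 101
  1 = 001
  2 = 010
  4 = 100
  2 = 010
Concatenate: 001 101 001 010 100 010
= 001101001010100010


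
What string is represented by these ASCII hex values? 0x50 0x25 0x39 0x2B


Codes (hex): 0x50 0x25 0x39 0x2B
Per-code ASCII lookup:
  0x50 = 80  (range 65-90: uppercase, 80 - 65 = 15) → 'P'
  0x25 = 37  (special character) → '%'
  0x39 = 57  (range 48-57: digits, 57 - 48 = 9) → '9'
  0x2B = 43  (special character) → '+'
= 'P%9+'


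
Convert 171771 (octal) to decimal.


Positional values:
Position 0: 1 × 8^0 = 1
Position 1: 7 × 8^1 = 56
Position 2: 7 × 8^2 = 448
Position 3: 1 × 8^3 = 512
Position 4: 7 × 8^4 = 28672
Position 5: 1 × 8^5 = 32768
Sum = 1 + 56 + 448 + 512 + 28672 + 32768
= 62457


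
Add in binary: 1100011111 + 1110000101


Align and add column by column (LSB to MSB, carry propagating):
  01100011111
+ 01110000101
  -----------
  col 0: 1 + 1 + 0 (carry in) = 2 → bit 0, carry out 1
  col 1: 1 + 0 + 1 (carry in) = 2 → bit 0, carry out 1
  col 2: 1 + 1 + 1 (carry in) = 3 → bit 1, carry out 1
  col 3: 1 + 0 + 1 (carry in) = 2 → bit 0, carry out 1
  col 4: 1 + 0 + 1 (carry in) = 2 → bit 0, carry out 1
  col 5: 0 + 0 + 1 (carry in) = 1 → bit 1, carry out 0
  col 6: 0 + 0 + 0 (carry in) = 0 → bit 0, carry out 0
  col 7: 0 + 1 + 0 (carry in) = 1 → bit 1, carry out 0
  col 8: 1 + 1 + 0 (carry in) = 2 → bit 0, carry out 1
  col 9: 1 + 1 + 1 (carry in) = 3 → bit 1, carry out 1
  col 10: 0 + 0 + 1 (carry in) = 1 → bit 1, carry out 0
Reading bits MSB→LSB: 11010100100
Strip leading zeros: 11010100100
= 11010100100


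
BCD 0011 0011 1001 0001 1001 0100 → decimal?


Each 4-bit group → digit:
  0011 → 3
  0011 → 3
  1001 → 9
  0001 → 1
  1001 → 9
  0100 → 4
= 339194


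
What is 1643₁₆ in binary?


Each hex digit → 4 binary bits:
  1 = 0001
  6 = 0110
  4 = 0100
  3 = 0011
Concatenate: 0001 0110 0100 0011
= 0001011001000011


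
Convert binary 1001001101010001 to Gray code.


Binary: 1001001101010001
Gray code: G = B XOR (B >> 1)
B >> 1 = 0100100110101000
1001001101010001 XOR 0100100110101000:
  1 XOR 0 = 1
  0 XOR 1 = 1
  0 XOR 0 = 0
  1 XOR 0 = 1
  0 XOR 1 = 1
  0 XOR 0 = 0
  1 XOR 0 = 1
  1 XOR 1 = 0
  0 XOR 1 = 1
  1 XOR 0 = 1
  0 XOR 1 = 1
  1 XOR 0 = 1
  0 XOR 1 = 1
  0 XOR 0 = 0
  0 XOR 0 = 0
  1 XOR 0 = 1
= 1101101011111001


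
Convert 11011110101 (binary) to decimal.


Positional values:
Bit 0: 1 × 2^0 = 1
Bit 2: 1 × 2^2 = 4
Bit 4: 1 × 2^4 = 16
Bit 5: 1 × 2^5 = 32
Bit 6: 1 × 2^6 = 64
Bit 7: 1 × 2^7 = 128
Bit 9: 1 × 2^9 = 512
Bit 10: 1 × 2^10 = 1024
Sum = 1 + 4 + 16 + 32 + 64 + 128 + 512 + 1024
= 1781


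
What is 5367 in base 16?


Divide by 16 repeatedly:
5367 ÷ 16 = 335 remainder 7 (7)
335 ÷ 16 = 20 remainder 15 (F)
20 ÷ 16 = 1 remainder 4 (4)
1 ÷ 16 = 0 remainder 1 (1)
Reading remainders bottom-up:
= 0x14F7


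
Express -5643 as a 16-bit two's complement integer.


Original: 0001011000001011
Step 1 - Invert all bits: 1110100111110100
Step 2 - Add 1: 1110100111110100 + 1
= 1110100111110101 (represents -5643)
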